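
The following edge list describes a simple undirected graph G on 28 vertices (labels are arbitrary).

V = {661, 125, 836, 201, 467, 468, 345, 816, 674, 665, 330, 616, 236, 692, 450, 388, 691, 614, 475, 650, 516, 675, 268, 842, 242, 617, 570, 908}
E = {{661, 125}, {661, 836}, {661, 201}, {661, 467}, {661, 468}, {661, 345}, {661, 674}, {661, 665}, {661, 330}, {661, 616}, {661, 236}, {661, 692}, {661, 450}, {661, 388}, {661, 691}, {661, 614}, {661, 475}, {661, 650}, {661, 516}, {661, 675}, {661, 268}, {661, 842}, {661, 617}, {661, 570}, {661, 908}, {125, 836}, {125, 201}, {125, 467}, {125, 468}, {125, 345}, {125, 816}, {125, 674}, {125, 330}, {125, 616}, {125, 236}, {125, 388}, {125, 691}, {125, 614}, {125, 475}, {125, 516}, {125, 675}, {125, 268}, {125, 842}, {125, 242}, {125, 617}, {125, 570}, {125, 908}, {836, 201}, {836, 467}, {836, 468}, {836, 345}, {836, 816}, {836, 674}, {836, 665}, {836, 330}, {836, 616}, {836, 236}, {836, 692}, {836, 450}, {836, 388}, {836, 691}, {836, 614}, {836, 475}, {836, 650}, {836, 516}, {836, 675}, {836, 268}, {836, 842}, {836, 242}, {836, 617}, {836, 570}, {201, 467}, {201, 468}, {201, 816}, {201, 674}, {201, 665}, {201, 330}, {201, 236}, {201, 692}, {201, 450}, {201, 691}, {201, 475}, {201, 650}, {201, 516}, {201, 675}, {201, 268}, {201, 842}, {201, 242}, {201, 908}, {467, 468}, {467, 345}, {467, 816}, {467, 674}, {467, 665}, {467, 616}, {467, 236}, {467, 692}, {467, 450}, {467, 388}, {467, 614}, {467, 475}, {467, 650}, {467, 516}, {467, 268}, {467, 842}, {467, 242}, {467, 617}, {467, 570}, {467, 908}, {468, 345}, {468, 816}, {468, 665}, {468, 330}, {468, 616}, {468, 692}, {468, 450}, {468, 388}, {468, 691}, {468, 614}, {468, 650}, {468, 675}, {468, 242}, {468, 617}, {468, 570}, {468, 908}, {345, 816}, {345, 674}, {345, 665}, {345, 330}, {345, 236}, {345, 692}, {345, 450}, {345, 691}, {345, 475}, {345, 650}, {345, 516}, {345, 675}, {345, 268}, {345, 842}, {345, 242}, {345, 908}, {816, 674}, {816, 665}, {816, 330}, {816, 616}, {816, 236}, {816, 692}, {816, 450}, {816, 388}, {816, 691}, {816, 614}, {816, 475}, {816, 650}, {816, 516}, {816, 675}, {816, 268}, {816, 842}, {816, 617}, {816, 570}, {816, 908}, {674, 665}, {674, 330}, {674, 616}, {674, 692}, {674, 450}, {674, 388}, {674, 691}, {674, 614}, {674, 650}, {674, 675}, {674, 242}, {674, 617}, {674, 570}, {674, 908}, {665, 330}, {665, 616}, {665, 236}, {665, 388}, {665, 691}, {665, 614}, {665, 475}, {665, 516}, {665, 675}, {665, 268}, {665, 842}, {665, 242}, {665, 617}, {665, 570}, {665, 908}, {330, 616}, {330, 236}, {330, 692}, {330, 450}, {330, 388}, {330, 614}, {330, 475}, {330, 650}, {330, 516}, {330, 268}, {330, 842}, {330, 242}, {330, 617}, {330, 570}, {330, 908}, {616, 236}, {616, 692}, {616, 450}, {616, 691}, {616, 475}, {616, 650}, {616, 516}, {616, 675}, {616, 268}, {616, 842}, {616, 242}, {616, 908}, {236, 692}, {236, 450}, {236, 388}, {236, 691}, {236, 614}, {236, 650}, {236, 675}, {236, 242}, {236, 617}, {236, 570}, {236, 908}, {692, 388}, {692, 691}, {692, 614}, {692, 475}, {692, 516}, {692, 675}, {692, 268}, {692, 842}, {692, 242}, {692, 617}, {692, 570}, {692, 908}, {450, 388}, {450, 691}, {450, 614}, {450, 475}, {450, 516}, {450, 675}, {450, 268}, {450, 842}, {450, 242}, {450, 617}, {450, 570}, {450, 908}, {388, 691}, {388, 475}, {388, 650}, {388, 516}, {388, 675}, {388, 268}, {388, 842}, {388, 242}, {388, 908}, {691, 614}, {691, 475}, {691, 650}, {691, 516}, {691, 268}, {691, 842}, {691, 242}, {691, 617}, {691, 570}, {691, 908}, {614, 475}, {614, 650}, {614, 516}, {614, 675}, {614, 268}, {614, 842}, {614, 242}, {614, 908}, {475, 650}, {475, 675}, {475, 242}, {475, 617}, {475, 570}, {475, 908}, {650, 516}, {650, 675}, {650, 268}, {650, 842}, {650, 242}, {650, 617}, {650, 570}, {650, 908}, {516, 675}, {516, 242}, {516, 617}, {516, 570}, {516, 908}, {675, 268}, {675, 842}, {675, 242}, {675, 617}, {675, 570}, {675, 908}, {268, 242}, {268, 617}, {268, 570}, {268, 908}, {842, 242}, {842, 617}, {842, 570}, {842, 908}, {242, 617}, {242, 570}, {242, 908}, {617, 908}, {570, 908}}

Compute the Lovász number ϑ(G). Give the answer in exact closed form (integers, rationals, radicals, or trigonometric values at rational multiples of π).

7

deg(675) = 24; N(675) = {661, 125, 836, 201, 468, 345, 816, 674, 665, 616, 236, 692, 450, 388, 614, 475, 650, 516, 268, 842, 242, 617, 570, 908}.
deg(836) = 26; N(836) = {661, 125, 201, 467, 468, 345, 816, 674, 665, 330, 616, 236, 692, 450, 388, 691, 614, 475, 650, 516, 675, 268, 842, 242, 617, 570}.
Vertex 330 has 24 neighbors: 661, 125, 836, 201, 468, 345, 816, 674, 665, 616, 236, 692, 450, 388, 614, 475, 650, 516, 268, 842, 242, 617, 570, 908.
N(570) = {661, 125, 836, 467, 468, 816, 674, 665, 330, 236, 692, 450, 691, 475, 650, 516, 675, 268, 842, 242, 908}, |N(570)| = 21.
G = K_{7,7,5,4,3,2}: α = 7 = χ(Ḡ), so ϑ = 7.
≈ 7.000000 (to 6 d.p.).
7 ≤ 7 ≤ 7: collapsed.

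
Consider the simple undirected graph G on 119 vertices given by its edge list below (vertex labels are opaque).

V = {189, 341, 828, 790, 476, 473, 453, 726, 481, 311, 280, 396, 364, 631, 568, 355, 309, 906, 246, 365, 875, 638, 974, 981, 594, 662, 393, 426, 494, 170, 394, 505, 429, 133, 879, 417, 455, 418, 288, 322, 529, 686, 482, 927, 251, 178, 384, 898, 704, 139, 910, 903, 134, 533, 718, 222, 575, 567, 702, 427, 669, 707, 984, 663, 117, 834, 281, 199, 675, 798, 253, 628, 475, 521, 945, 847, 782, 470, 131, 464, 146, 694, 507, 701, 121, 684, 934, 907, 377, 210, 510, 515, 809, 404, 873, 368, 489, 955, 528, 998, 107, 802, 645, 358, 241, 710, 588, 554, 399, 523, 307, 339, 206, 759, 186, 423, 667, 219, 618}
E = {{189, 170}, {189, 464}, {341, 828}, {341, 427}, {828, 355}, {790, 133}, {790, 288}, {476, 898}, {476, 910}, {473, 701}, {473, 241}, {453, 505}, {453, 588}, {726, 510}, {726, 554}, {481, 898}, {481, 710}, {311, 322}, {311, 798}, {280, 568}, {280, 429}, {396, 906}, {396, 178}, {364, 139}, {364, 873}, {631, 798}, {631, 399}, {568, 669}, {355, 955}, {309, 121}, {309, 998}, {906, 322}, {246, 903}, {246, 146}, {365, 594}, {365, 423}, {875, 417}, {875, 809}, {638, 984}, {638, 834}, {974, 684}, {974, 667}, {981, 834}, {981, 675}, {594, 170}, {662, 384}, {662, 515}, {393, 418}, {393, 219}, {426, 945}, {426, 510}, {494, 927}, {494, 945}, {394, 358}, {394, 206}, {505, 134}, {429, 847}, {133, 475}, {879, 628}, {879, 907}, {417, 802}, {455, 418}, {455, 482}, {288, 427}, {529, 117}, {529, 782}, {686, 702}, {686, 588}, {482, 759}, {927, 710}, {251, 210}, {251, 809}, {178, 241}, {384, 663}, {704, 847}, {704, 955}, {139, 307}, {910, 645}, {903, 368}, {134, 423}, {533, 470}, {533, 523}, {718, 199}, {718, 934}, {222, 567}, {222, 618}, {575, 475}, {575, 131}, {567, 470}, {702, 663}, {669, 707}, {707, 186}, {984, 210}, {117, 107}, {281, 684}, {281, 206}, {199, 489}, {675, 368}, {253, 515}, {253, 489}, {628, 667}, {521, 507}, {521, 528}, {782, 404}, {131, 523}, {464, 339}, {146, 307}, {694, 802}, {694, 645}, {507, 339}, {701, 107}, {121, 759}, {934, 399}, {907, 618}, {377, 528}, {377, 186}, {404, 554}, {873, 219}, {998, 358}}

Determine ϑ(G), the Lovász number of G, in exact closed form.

Vertex 251 has 2 neighbors: 210, 809.
Vertex 694 has 2 neighbors: 802, 645.
Vertex 121 has 2 neighbors: 309, 759.
N(828) = {341, 355}, |N(828)| = 2.
G on 119 vertices is 2-regular; a single 119-cycle (edge-transitive).
Distinct eigenvalues (to 4 d.p.): [2.0, 1.9972, 1.9889, 1.975, 1.9556, 1.9307, 1.9005, 1.8649, 1.8242, 1.7784, 1.7276, 1.672, 1.6118, 1.5471, 1.478, 1.4048, 1.3278, 1.247, 1.1627, 1.0752, 0.9847, 0.8915, 0.7957, 0.6978, 0.5979, 0.4964, 0.3934, 0.2894, 0.1845, 0.0792, -0.0264, -0.1319, -0.237, -0.3415, -0.445, -0.5473, -0.6481, -0.747, -0.8439, -0.9384, -1.0303, -1.1194, -1.2053, -1.2878, -1.3668, -1.4419, -1.5131, -1.58, -1.6425, -1.7004, -1.7536, -1.8019, -1.8452, -1.8834, -1.9163, -1.9438, -1.9659, -1.9826, -1.9937, -1.9993].
λ_max=2, λ_min=-2*cos(pi/119); ϑ = −119·λ_min/(λ_max−λ_min) = 119*cos(pi/119)/(cos(pi/119) + 1).
≈ 59.489632 (to 6 d.p.).
Lovász sandwich 59 ≤ 119*cos(pi/119)/(cos(pi/119) + 1) ≤ 60: both strict.

119*cos(pi/119)/(cos(pi/119) + 1)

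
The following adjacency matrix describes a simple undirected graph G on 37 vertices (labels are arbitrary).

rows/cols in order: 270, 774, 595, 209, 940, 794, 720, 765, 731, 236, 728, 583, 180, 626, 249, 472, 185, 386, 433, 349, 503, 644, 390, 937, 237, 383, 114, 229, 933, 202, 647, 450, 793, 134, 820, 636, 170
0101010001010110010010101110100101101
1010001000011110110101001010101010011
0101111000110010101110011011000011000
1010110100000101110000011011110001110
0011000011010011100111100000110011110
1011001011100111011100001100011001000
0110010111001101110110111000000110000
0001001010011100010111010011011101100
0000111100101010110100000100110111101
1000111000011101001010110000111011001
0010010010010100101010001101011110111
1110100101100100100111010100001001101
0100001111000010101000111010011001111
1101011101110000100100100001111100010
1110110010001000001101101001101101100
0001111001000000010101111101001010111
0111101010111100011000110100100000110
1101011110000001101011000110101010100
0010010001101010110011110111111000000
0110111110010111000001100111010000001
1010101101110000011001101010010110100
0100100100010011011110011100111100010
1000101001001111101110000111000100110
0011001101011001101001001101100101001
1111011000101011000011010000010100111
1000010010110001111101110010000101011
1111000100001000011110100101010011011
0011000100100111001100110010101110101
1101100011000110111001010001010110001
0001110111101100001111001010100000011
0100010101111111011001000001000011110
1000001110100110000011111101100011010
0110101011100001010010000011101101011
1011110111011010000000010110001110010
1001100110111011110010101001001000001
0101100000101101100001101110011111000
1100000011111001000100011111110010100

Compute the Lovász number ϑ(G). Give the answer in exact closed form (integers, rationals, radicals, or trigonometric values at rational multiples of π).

N(647) = {774, 794, 765, 236, 728, 583, 180, 626, 249, 472, 386, 433, 644, 229, 793, 134, 820, 636}, |N(647)| = 18.
Vertex 349 has 18 neighbors: 774, 595, 940, 794, 720, 765, 731, 583, 626, 249, 472, 644, 390, 383, 114, 229, 202, 170.
Vertex 636 has 18 neighbors: 774, 209, 940, 728, 180, 626, 472, 185, 644, 390, 237, 383, 114, 202, 647, 450, 793, 134.
N(383) = {270, 794, 731, 728, 583, 472, 185, 386, 433, 349, 644, 390, 937, 114, 450, 134, 636, 170}, |N(383)| = 18.
18-regular, N=37; Paley(37): SR with (k,λ,μ)=(18,8,9).
The 3 distinct eigenvalues: [18.0, 2.541, -3.541].
−37·(-sqrt(37)/2 - 1/2) / ((18)−(-sqrt(37)/2 - 1/2)) = sqrt(37) = ϑ(G).
Numerically 6.08276253.

sqrt(37)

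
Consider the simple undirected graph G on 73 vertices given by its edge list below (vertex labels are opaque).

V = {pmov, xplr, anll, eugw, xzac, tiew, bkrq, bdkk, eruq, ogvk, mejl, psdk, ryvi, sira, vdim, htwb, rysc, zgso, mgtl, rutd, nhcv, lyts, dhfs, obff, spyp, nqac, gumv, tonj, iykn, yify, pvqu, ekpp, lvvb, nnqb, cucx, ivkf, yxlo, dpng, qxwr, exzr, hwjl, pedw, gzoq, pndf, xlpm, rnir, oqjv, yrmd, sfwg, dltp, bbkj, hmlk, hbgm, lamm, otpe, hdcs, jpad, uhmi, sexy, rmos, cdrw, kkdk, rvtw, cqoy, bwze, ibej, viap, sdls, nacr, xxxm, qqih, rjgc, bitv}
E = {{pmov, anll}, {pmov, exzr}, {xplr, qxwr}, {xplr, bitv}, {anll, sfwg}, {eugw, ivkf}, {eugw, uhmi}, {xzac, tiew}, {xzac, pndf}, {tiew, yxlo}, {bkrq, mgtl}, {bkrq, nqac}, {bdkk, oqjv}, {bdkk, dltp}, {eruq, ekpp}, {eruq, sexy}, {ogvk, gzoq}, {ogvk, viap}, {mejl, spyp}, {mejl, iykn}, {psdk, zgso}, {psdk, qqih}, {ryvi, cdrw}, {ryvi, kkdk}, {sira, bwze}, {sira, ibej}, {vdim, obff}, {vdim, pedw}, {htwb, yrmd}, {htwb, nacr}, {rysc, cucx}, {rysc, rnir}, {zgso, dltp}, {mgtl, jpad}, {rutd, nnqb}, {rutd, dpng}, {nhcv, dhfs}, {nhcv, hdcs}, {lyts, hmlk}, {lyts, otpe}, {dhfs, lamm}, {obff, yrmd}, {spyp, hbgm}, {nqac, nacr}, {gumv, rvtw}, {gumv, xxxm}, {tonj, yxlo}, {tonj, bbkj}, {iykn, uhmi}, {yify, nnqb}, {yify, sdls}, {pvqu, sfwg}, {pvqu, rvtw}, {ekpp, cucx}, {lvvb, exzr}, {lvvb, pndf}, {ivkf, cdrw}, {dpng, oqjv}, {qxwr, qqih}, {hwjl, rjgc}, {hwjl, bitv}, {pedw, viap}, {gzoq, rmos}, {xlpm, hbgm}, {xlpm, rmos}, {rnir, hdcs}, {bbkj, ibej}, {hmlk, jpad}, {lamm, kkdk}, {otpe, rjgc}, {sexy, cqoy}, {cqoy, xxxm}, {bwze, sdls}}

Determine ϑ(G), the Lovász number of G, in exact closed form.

73*cos(pi/73)/(cos(pi/73) + 1)

N(bwze) = {sira, sdls}, |N(bwze)| = 2.
Vertex gzoq has 2 neighbors: ogvk, rmos.
N(anll) = {pmov, sfwg}, |N(anll)| = 2.
Vertex pndf has 2 neighbors: xzac, lvvb.
G on 73 vertices is 2-regular; connected 2-regular on 73 ⇒ C_{73}.
The 37 distinct eigenvalues: [2.0, 1.9926, 1.97044, 1.9337, 1.88263, 1.81764, 1.73918, 1.64785, 1.54431, 1.42935, 1.3038, 1.1686, 1.02474, 0.8733, 0.7154, 0.55219, 0.3849, 0.21476, 0.04303, -0.12902, -0.30011, -0.46898, -0.63438, -0.79509, -0.9499, -1.09769, -1.23734, -1.36784, -1.48821, -1.59756, -1.69508, -1.78006, -1.85185, -1.90993, -1.95388, -1.98335, -1.99815].
Lovász (edge-transitive): ϑ = −73·(-2*cos(pi/73))/((2)−(-2*cos(pi/73))) = 73*cos(pi/73)/(cos(pi/73) + 1).
= 36.48309477… (decimal).
36 ≤ 73*cos(pi/73)/(cos(pi/73) + 1) ≤ 37: both strict.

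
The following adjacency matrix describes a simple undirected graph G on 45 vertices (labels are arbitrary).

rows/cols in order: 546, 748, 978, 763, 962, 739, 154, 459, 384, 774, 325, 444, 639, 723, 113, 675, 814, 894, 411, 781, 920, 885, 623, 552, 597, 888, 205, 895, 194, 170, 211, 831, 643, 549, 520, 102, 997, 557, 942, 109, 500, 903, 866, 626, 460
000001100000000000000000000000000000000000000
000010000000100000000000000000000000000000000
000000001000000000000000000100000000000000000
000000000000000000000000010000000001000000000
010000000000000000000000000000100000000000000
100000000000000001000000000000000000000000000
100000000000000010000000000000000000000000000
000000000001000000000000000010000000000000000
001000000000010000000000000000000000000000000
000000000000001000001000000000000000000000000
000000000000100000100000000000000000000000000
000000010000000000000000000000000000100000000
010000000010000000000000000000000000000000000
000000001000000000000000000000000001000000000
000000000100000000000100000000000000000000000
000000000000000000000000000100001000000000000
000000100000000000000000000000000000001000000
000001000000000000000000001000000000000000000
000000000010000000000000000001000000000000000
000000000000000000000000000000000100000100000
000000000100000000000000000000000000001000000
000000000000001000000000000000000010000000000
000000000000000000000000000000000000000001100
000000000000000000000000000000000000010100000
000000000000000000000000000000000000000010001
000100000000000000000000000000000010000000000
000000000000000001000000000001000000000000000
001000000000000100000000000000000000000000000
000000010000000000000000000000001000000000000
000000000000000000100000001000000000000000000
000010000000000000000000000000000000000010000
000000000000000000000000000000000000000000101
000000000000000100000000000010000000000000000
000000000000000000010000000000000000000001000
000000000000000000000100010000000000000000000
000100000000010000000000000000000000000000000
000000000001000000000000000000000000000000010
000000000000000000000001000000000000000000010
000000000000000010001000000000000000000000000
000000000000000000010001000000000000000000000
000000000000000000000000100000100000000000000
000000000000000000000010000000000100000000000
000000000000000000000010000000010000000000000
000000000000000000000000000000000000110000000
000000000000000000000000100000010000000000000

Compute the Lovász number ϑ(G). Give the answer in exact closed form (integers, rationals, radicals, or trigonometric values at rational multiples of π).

Vertex 205 has 2 neighbors: 894, 170.
Vertex 763 has 2 neighbors: 888, 102.
deg(411) = 2; N(411) = {325, 170}.
deg(866) = 2; N(866) = {623, 831}.
2-regular, N=45; the odd cycle C_{45}.
spec(A) ≈ [2.0, 1.98054, 1.92252, 1.82709, 1.6961, 1.53209, 1.33826, 1.11839, 0.87674, 0.61803, 0.3473, 0.0698, -0.20906, -0.48384, -0.74921, -1.0, -1.23132, -1.43868, -1.61803, -1.7659, -1.87939, -1.9563, -1.99513] (distinct, 5 d.p.).
Lovász: ϑ = −45(-2*cos(pi/45))/(2+-(-1)*2*cos(pi/45)) = 45*cos(pi/45)/(cos(pi/45) + 1).
Numerically 22.4725621.
22 ≤ 45*cos(pi/45)/(cos(pi/45) + 1) ≤ 23: both strict.

45*cos(pi/45)/(cos(pi/45) + 1)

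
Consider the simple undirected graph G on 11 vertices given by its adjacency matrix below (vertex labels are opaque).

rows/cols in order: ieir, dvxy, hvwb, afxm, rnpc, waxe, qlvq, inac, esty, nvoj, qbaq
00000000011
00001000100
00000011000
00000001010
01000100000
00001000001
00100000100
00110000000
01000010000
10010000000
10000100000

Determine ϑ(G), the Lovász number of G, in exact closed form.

11*cos(pi/11)/(cos(pi/11) + 1)

deg(waxe) = 2; N(waxe) = {rnpc, qbaq}.
N(ieir) = {nvoj, qbaq}, |N(ieir)| = 2.
Vertex qbaq has 2 neighbors: ieir, waxe.
N(dvxy) = {rnpc, esty}, |N(dvxy)| = 2.
11-vertex 2-regular graph: a single 11-cycle (edge-transitive).
Distinct eigenvalues (to 6 d.p.): [2.0, 1.682507, 0.83083, -0.28463, -1.309721, -1.918986].
ϑ = −N·λ_min/(λ_max−λ_min) = −11·(-2*cos(pi/11))/(2−(-2*cos(pi/11))) = 11*cos(pi/11)/(cos(pi/11) + 1).
= 5.3863… (decimal).
Sandwich: α(G)=5 ≤ ϑ(G)=11*cos(pi/11)/(cos(pi/11) + 1) ≤ χ(Ḡ)=6 (both strict).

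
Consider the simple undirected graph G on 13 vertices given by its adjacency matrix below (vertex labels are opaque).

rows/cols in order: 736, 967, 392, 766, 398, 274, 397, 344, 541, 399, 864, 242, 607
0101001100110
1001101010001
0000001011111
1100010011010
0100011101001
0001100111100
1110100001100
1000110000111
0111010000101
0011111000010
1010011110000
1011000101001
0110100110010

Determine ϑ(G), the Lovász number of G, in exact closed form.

sqrt(13)

N(607) = {967, 392, 398, 344, 541, 242}, |N(607)| = 6.
deg(967) = 6; N(967) = {736, 766, 398, 397, 541, 607}.
deg(397) = 6; N(397) = {736, 967, 392, 398, 399, 864}.
deg(736) = 6; N(736) = {967, 766, 397, 344, 864, 242}.
G on 13 vertices is 6-regular; SR(13,6,2,3) — a Paley graph.
A has 3 distinct eigenvalues ≈ [6.0, 1.30278, -2.30278].
Lovász (edge-transitive): ϑ = −13·(-sqrt(13)/2 - 1/2)/((6)−(-sqrt(13)/2 - 1/2)) = sqrt(13).
= 3.605551275… (decimal).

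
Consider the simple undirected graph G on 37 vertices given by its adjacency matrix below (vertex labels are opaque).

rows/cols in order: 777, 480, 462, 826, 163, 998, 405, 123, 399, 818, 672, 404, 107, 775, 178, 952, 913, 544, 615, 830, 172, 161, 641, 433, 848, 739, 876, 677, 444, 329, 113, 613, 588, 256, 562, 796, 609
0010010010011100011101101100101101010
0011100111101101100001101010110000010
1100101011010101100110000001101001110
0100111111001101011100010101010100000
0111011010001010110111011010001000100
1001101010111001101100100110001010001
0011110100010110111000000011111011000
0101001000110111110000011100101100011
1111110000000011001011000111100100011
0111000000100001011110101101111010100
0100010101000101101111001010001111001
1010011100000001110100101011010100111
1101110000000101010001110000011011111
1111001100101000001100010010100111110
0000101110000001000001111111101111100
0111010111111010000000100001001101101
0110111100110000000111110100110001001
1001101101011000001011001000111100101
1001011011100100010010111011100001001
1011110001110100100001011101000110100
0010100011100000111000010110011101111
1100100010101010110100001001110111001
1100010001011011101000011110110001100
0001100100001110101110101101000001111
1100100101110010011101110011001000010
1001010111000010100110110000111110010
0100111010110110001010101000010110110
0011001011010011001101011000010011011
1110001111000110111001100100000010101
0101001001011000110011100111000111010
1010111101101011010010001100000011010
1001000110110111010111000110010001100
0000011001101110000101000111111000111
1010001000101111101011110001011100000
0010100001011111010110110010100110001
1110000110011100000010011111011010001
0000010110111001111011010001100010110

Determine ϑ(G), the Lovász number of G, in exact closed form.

sqrt(37)

deg(178) = 18; N(178) = {163, 405, 123, 399, 952, 161, 641, 433, 848, 739, 876, 677, 444, 113, 613, 588, 256, 562}.
N(826) = {480, 163, 998, 405, 123, 399, 818, 107, 775, 952, 544, 615, 830, 433, 739, 677, 329, 613}, |N(826)| = 18.
N(613) = {777, 826, 123, 399, 672, 404, 775, 178, 952, 544, 830, 172, 161, 739, 876, 329, 256, 562}, |N(613)| = 18.
deg(405) = 18; N(405) = {462, 826, 163, 998, 123, 404, 775, 178, 913, 544, 615, 876, 677, 444, 329, 113, 588, 256}.
Regular of degree 18 on 37 vertices: SR(37,18,8,9) — a Paley graph.
spec(A) ≈ [18.0, 2.5414, -3.5414] (distinct, 4 d.p.).
λ_max=18, λ_min=-sqrt(37)/2 - 1/2; ϑ = −37·λ_min/(λ_max−λ_min) = sqrt(37).
≈ 6.082763 (to 6 d.p.).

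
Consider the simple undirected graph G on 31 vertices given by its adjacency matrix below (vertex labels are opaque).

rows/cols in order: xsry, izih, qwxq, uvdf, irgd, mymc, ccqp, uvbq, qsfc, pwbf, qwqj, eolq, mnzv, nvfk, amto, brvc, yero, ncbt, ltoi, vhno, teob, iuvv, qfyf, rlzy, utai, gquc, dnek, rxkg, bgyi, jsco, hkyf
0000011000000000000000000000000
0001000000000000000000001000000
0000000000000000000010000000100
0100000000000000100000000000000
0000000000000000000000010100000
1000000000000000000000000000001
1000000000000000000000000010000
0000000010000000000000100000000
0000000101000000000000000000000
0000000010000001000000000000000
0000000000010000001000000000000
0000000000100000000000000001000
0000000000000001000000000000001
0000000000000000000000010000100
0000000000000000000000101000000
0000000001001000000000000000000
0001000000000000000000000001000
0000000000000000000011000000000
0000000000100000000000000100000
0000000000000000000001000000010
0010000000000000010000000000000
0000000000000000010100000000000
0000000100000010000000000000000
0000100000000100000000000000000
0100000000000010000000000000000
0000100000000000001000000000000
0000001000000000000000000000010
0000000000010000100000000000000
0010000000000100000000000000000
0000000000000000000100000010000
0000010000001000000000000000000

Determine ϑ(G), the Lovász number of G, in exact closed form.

Vertex utai has 2 neighbors: izih, amto.
Vertex dnek has 2 neighbors: ccqp, jsco.
Vertex xsry has 2 neighbors: mymc, ccqp.
N(uvbq) = {qsfc, qfyf}, |N(uvbq)| = 2.
2-regular, N=31; connected 2-regular on 31 ⇒ C_{31}.
A has 16 distinct eigenvalues ≈ [2.0, 1.95906, 1.837916, 1.641527, 1.377934, 1.057928, 0.694611, 0.302856, -0.101298, -0.501305, -0.880788, -1.224212, -1.517516, -1.748693, -1.908279, -1.989739].
Lovász (edge-transitive): ϑ = −31·(-2*cos(pi/31))/((2)−(-2*cos(pi/31))) = 31*cos(pi/31)/(cos(pi/31) + 1).
= 15.4601… (decimal).
Sandwich: α(G)=15 ≤ ϑ(G)=31*cos(pi/31)/(cos(pi/31) + 1) ≤ χ(Ḡ)=16 (both strict).

31*cos(pi/31)/(cos(pi/31) + 1)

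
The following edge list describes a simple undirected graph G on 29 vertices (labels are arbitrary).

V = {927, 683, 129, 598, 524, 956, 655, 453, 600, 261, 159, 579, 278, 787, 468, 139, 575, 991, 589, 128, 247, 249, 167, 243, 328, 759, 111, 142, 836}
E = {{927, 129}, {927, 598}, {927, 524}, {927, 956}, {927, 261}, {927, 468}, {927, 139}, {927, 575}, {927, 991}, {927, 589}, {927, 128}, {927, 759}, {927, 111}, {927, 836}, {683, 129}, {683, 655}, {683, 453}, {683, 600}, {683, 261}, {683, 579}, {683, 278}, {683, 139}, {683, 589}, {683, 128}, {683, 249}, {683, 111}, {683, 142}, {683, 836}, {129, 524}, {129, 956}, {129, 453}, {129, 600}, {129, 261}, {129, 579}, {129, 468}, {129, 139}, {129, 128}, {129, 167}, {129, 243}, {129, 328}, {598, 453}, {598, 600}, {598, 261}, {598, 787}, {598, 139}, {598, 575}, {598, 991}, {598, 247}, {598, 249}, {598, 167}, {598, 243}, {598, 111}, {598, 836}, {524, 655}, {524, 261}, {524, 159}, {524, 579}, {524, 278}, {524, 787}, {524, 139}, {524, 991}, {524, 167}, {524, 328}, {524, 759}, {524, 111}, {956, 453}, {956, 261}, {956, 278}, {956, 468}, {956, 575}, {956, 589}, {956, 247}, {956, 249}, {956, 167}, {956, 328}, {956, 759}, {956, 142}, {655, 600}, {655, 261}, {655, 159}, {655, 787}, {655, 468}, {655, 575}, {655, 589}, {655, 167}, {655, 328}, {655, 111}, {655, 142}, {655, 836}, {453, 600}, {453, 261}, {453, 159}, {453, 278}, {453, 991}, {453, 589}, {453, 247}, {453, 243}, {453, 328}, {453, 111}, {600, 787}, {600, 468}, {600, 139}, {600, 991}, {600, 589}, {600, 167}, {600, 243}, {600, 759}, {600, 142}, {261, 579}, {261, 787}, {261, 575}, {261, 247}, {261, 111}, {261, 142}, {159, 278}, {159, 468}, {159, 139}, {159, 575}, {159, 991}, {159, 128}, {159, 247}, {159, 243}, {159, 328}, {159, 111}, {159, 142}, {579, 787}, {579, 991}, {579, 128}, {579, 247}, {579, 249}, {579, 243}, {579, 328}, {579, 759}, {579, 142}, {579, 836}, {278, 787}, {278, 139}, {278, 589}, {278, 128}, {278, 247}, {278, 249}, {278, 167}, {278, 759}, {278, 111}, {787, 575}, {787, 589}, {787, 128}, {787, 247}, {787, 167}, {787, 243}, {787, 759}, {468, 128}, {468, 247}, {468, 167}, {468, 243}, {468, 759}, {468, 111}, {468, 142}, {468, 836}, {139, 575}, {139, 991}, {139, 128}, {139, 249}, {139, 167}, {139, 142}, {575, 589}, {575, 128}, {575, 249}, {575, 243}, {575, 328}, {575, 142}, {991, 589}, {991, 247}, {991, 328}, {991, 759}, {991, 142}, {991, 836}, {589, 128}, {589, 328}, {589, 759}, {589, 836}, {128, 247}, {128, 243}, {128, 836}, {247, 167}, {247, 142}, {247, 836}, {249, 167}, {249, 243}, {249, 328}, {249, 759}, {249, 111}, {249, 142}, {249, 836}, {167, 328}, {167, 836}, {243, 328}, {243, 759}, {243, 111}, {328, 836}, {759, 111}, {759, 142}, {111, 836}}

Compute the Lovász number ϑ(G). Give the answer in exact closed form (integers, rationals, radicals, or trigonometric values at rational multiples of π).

deg(261) = 14; N(261) = {927, 683, 129, 598, 524, 956, 655, 453, 579, 787, 575, 247, 111, 142}.
N(683) = {129, 655, 453, 600, 261, 579, 278, 139, 589, 128, 249, 111, 142, 836}, |N(683)| = 14.
deg(243) = 14; N(243) = {129, 598, 453, 600, 159, 579, 787, 468, 575, 128, 249, 328, 759, 111}.
Vertex 468 has 14 neighbors: 927, 129, 956, 655, 600, 159, 128, 247, 167, 243, 759, 111, 142, 836.
Every vertex has degree 14 (N=29); SR(29,14,6,7) — a Paley graph.
A has 3 distinct eigenvalues ≈ [14.0, 2.19258, -3.19258].
Lovász: ϑ = −29(-sqrt(29)/2 - 1/2)/(14+-(-sqrt(29)/2 - 1/2)) = sqrt(29).
≈ 5.3852 (to 4 d.p.).

sqrt(29)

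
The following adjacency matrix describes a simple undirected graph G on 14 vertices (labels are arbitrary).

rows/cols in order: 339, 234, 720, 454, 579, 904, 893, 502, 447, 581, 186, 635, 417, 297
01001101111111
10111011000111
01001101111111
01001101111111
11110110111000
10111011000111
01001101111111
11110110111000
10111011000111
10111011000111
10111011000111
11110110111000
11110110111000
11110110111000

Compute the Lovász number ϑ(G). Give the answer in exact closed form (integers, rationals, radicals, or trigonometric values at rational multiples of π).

5

Vertex 581 has 9 neighbors: 339, 720, 454, 579, 893, 502, 635, 417, 297.
N(186) = {339, 720, 454, 579, 893, 502, 635, 417, 297}, |N(186)| = 9.
N(720) = {234, 579, 904, 502, 447, 581, 186, 635, 417, 297}, |N(720)| = 10.
Vertex 904 has 9 neighbors: 339, 720, 454, 579, 893, 502, 635, 417, 297.
G = K_{5,5,4}: α = 5 = χ(Ḡ), so ϑ = 5.
ϑ(G) ≈ 5.000000000.
α=5, χ(Ḡ)=5; ϑ=5 lies between (collapsed).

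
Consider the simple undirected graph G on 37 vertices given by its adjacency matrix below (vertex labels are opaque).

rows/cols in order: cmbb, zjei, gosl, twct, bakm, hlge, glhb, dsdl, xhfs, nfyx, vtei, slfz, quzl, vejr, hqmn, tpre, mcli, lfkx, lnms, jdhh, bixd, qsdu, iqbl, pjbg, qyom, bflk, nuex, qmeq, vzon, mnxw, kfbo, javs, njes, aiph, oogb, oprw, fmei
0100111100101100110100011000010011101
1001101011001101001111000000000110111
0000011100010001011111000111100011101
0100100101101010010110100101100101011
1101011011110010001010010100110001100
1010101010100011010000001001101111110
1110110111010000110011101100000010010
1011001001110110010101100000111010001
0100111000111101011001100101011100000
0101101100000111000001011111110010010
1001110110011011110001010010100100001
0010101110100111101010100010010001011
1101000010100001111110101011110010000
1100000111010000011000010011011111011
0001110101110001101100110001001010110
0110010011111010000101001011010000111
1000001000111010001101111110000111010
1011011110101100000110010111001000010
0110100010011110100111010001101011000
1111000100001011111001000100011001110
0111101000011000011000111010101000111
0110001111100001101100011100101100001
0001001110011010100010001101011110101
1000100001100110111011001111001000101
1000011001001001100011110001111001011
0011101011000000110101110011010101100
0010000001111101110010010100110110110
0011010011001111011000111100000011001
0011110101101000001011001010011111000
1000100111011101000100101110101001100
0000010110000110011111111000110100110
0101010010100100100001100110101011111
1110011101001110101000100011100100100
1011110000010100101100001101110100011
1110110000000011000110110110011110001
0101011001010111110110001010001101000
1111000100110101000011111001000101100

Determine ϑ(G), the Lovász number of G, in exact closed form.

sqrt(37)

Vertex iqbl has 18 neighbors: twct, glhb, dsdl, xhfs, slfz, quzl, hqmn, mcli, bixd, qyom, bflk, qmeq, mnxw, kfbo, javs, njes, oogb, fmei.
N(oprw) = {zjei, twct, hlge, glhb, nfyx, slfz, vejr, hqmn, tpre, mcli, lfkx, jdhh, bixd, qyom, nuex, kfbo, javs, aiph}, |N(oprw)| = 18.
deg(qmeq) = 18; N(qmeq) = {gosl, twct, hlge, xhfs, nfyx, quzl, vejr, hqmn, tpre, lfkx, lnms, iqbl, pjbg, qyom, bflk, njes, aiph, fmei}.
N(gosl) = {hlge, glhb, dsdl, slfz, tpre, lfkx, lnms, jdhh, bixd, qsdu, bflk, nuex, qmeq, vzon, njes, aiph, oogb, fmei}, |N(gosl)| = 18.
Regular of degree 18 on 37 vertices: Paley(37): SR with (k,λ,μ)=(18,8,9).
A has 3 distinct eigenvalues ≈ [18.0, 2.54138, -3.54138].
−37·(-sqrt(37)/2 - 1/2) / ((18)−(-sqrt(37)/2 - 1/2)) = sqrt(37) = ϑ(G).
ϑ(G) ≈ 6.0827625.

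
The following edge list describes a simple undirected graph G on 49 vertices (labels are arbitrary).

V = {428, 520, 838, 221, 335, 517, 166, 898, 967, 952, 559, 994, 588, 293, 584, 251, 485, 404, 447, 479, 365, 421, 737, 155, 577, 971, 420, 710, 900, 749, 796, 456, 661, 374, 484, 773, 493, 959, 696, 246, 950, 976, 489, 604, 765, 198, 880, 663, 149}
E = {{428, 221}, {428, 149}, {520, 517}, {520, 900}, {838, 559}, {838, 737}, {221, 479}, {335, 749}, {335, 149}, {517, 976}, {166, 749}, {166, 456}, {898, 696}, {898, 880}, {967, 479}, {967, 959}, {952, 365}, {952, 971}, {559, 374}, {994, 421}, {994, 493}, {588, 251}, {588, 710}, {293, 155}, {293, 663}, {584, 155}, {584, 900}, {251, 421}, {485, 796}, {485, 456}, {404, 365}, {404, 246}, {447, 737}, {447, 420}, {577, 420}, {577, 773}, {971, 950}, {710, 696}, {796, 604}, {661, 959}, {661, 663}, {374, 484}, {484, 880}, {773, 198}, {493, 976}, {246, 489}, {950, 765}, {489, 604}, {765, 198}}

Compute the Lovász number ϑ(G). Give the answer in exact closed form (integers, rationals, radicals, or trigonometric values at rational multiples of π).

deg(796) = 2; N(796) = {485, 604}.
deg(517) = 2; N(517) = {520, 976}.
N(489) = {246, 604}, |N(489)| = 2.
N(155) = {293, 584}, |N(155)| = 2.
Regular of degree 2 on 49 vertices: the odd cycle C_{49}.
Distinct eigenvalues (to 5 d.p.): [2.0, 1.98358, 1.93459, 1.85383, 1.74264, 1.60283, 1.4367, 1.24698, 1.03679, 0.80957, 0.56906, 0.3192, 0.0641, -0.19205, -0.44504, -0.69073, -0.92508, -1.14423, -1.3446, -1.52289, -1.67618, -1.80194, -1.89811, -1.96312, -1.99589].
ϑ = −N·λ_min/(λ_max−λ_min) = −49·(-2*cos(pi/49))/(2−(-2*cos(pi/49))) = 49*cos(pi/49)/(cos(pi/49) + 1).
ϑ(G) ≈ 24.47481.
Sandwich: α(G)=24 ≤ ϑ(G)=49*cos(pi/49)/(cos(pi/49) + 1) ≤ χ(Ḡ)=25 (both strict).

49*cos(pi/49)/(cos(pi/49) + 1)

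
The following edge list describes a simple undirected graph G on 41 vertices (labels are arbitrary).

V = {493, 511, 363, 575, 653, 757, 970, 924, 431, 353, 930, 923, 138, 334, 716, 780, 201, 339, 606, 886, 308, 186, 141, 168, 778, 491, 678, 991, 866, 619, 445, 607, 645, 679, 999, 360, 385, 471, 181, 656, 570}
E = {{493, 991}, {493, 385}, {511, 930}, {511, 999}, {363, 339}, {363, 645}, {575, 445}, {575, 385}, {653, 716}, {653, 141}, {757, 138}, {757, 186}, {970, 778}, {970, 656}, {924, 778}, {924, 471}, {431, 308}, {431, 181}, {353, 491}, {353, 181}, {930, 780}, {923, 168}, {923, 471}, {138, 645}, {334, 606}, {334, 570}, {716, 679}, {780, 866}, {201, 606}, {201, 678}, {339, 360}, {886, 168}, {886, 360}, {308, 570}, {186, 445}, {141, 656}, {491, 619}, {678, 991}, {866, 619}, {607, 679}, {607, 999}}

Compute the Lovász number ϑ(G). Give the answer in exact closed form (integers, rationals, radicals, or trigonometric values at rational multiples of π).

41*cos(pi/41)/(cos(pi/41) + 1)

Vertex 645 has 2 neighbors: 363, 138.
N(991) = {493, 678}, |N(991)| = 2.
Vertex 181 has 2 neighbors: 431, 353.
deg(431) = 2; N(431) = {308, 181}.
41-vertex 2-regular graph: a single 41-cycle (edge-transitive).
spec(A) ≈ [2.0, 1.97656, 1.90679, 1.79233, 1.63586, 1.44104, 1.21245, 0.95544, 0.67603, 0.38078, 0.07661, -0.22937, -0.52996, -0.81814, -1.08714, -1.33065, -1.54298, -1.71914, -1.855, -1.94739, -1.99413] (distinct, 5 d.p.).
ϑ = −N·λ_min/(λ_max−λ_min) = −41·(-2*cos(pi/41))/(2−(-2*cos(pi/41))) = 41*cos(pi/41)/(cos(pi/41) + 1).
= 20.469880274… (decimal).
α=20, χ(Ḡ)=21; ϑ=41*cos(pi/41)/(cos(pi/41) + 1) lies between (both strict).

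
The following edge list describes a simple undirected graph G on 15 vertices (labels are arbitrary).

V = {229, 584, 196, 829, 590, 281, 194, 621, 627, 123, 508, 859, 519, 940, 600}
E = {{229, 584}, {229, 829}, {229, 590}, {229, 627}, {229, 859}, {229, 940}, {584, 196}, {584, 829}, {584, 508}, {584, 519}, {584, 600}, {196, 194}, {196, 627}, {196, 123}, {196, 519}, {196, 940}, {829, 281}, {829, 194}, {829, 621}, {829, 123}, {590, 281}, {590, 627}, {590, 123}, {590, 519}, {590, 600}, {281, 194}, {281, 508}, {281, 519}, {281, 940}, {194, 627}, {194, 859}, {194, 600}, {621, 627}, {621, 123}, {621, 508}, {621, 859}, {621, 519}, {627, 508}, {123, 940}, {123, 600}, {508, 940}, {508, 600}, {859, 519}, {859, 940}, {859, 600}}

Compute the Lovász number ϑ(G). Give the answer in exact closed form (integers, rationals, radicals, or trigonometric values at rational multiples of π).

5

Vertex 584 has 6 neighbors: 229, 196, 829, 508, 519, 600.
Vertex 194 has 6 neighbors: 196, 829, 281, 627, 859, 600.
N(621) = {829, 627, 123, 508, 859, 519}, |N(621)| = 6.
N(600) = {584, 590, 194, 123, 508, 859}, |N(600)| = 6.
G on 15 vertices is 6-regular; Kneser K(6,2) on C(6,2)=15 vertices.
A has 3 distinct eigenvalues ≈ [6.0, 1.0, -3.0].
Lovász (edge-transitive): ϑ = −15·(-3)/((6)−(-3)) = 5.
ϑ(G) ≈ 5.0000000.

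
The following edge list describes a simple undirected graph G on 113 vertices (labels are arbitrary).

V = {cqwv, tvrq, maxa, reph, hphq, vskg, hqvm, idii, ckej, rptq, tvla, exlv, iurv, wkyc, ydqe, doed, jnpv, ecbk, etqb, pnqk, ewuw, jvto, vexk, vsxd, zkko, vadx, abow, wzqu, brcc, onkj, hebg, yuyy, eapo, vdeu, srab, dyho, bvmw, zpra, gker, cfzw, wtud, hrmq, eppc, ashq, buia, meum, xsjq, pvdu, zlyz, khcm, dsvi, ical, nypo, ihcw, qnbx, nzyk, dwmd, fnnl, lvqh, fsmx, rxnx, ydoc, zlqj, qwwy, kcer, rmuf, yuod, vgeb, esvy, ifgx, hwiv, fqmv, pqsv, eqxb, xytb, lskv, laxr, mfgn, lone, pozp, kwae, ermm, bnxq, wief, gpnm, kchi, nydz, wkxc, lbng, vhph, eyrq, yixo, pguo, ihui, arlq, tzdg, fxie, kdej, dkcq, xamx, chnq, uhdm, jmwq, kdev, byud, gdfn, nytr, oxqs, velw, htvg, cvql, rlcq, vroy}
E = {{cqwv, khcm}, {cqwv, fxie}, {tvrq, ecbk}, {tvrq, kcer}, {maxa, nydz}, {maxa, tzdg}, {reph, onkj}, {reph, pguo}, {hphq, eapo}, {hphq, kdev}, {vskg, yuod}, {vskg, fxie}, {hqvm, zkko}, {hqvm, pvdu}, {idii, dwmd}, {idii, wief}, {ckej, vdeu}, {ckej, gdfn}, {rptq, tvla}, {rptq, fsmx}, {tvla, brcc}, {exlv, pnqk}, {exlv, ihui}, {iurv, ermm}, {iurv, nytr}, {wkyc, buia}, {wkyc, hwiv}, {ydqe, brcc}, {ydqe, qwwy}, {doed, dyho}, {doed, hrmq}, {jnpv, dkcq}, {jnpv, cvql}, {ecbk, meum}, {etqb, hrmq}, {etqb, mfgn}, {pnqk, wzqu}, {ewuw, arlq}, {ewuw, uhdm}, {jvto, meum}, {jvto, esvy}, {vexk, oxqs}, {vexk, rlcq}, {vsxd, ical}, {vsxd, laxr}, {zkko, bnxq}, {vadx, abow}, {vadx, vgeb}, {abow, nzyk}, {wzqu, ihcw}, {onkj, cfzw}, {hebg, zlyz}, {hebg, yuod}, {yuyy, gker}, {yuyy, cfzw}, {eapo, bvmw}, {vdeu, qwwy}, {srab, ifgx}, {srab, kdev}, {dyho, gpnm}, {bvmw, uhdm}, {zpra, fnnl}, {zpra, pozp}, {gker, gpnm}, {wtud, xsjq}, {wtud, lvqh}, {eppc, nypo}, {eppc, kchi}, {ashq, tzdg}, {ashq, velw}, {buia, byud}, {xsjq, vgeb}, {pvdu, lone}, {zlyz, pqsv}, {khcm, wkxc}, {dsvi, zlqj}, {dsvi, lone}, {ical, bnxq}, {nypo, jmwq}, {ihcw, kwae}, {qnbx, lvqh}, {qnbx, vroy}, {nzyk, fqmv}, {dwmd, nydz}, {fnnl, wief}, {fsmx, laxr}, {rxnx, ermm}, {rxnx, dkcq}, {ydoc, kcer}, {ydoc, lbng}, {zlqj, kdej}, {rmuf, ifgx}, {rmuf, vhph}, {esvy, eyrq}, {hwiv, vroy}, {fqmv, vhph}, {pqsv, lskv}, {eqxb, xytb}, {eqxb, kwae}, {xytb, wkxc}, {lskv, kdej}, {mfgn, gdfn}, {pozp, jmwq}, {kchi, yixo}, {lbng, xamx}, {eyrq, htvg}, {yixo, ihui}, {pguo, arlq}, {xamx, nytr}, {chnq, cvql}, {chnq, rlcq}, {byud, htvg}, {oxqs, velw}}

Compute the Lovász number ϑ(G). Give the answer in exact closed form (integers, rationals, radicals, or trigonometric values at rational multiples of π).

N(vskg) = {yuod, fxie}, |N(vskg)| = 2.
Vertex tzdg has 2 neighbors: maxa, ashq.
N(wkyc) = {buia, hwiv}, |N(wkyc)| = 2.
deg(fsmx) = 2; N(fsmx) = {rptq, laxr}.
deg(v) = 2 for all v (|V|=113); a single 113-cycle (edge-transitive).
The 57 distinct eigenvalues: [2.0, 1.9969, 1.9876, 1.9722, 1.9507, 1.9232, 1.8897, 1.8504, 1.8054, 1.7548, 1.6987, 1.6374, 1.5711, 1.4999, 1.424, 1.3438, 1.2594, 1.1711, 1.0792, 0.9839, 0.8856, 0.7846, 0.6811, 0.5756, 0.4682, 0.3595, 0.2496, 0.1389, 0.0278, -0.0834, -0.1943, -0.3046, -0.414, -0.5221, -0.6286, -0.7331, -0.8354, -0.9351, -1.0319, -1.1255, -1.2157, -1.3021, -1.3844, -1.4625, -1.5361, -1.6049, -1.6687, -1.7274, -1.7807, -1.8286, -1.8708, -1.9072, -1.9377, -1.9622, -1.9807, -1.993, -1.9992].
With N=113: ϑ(G) = 113·(-(-1)*2*cos(pi/113))/(2−(-2*cos(pi/113))) = 113*cos(pi/113)/(cos(pi/113) + 1).
= 56.48908089… (decimal).
Lovász sandwich 56 ≤ 113*cos(pi/113)/(cos(pi/113) + 1) ≤ 57: both strict.

113*cos(pi/113)/(cos(pi/113) + 1)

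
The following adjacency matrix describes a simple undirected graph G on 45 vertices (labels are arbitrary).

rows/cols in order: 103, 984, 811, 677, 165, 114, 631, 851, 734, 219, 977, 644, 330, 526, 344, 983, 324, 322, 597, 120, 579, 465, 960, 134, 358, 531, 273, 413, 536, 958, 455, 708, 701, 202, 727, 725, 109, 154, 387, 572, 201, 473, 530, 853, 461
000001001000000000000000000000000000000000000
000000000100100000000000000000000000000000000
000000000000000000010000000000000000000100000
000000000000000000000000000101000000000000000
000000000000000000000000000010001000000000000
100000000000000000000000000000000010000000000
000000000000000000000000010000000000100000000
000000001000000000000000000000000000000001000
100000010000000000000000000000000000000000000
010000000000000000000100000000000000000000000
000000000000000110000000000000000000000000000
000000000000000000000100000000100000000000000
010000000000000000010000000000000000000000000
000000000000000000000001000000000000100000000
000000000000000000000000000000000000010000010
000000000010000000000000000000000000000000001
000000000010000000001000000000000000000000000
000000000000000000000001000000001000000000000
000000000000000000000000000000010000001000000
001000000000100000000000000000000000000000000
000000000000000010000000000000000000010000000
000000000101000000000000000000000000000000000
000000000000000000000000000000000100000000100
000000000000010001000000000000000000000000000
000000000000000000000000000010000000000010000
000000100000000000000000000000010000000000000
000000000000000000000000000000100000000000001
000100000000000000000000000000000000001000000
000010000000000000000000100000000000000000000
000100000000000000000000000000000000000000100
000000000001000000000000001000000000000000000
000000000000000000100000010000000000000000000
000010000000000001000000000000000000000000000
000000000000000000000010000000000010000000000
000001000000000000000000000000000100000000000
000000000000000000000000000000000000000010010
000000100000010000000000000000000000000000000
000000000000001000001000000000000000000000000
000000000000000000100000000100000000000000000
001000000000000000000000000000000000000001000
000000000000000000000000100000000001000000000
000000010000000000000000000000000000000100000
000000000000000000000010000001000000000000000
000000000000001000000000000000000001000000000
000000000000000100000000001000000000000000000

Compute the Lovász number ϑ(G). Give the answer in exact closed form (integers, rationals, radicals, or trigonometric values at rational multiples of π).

Vertex 811 has 2 neighbors: 120, 572.
N(358) = {536, 201}, |N(358)| = 2.
N(330) = {984, 120}, |N(330)| = 2.
N(413) = {677, 387}, |N(413)| = 2.
Every vertex has degree 2 (N=45); this is C_{45}, the 45-cycle.
The 23 distinct eigenvalues: [2.0, 1.981, 1.923, 1.827, 1.696, 1.532, 1.338, 1.118, 0.877, 0.618, 0.347, 0.07, -0.209, -0.484, -0.749, -1.0, -1.231, -1.439, -1.618, -1.766, -1.879, -1.956, -1.995].
ϑ = −N·λ_min/(λ_max−λ_min) = −45·(-2*cos(pi/45))/(2−(-2*cos(pi/45))) = 45*cos(pi/45)/(cos(pi/45) + 1).
≈ 22.47256 (to 5 d.p.).
Check 22 ≤ 45*cos(pi/45)/(cos(pi/45) + 1) ≤ 23: both strict.

45*cos(pi/45)/(cos(pi/45) + 1)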